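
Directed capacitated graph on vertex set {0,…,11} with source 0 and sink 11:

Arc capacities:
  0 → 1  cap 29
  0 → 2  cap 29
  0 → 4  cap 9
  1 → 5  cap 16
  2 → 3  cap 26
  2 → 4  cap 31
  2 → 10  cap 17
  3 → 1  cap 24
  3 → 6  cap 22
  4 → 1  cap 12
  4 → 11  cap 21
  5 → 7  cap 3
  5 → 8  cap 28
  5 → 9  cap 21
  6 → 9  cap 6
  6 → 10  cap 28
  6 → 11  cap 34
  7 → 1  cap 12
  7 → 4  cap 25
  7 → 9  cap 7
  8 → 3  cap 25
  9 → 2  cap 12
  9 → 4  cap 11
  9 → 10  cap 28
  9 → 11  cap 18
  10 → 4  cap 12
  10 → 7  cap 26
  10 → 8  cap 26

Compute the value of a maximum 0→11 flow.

augment #1: 0→4→11 bottleneck 9, total now 9
augment #2: 0→2→4→11 bottleneck 12, total now 21
augment #3: 0→1→5→9→11 bottleneck 16, total now 37
augment #4: 0→2→3→6→11 bottleneck 17, total now 54

Maximum flow value: 54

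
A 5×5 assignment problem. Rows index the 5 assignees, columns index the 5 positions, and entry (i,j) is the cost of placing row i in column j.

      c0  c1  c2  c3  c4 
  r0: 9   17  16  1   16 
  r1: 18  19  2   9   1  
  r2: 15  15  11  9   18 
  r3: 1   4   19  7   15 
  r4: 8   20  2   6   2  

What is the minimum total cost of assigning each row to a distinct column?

Minimum assignment cost: 20

optimal assignment: row0→col3 (cost 1), row1→col4 (cost 1), row2→col1 (cost 15), row3→col0 (cost 1), row4→col2 (cost 2)
total = 1 + 1 + 15 + 1 + 2 = 20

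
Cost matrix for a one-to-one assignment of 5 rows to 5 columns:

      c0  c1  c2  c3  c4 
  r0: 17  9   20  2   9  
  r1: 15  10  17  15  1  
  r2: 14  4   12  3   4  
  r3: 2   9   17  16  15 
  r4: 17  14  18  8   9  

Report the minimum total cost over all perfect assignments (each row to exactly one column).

Minimum assignment cost: 27

optimal assignment: row0→col3 (cost 2), row1→col4 (cost 1), row2→col1 (cost 4), row3→col0 (cost 2), row4→col2 (cost 18)
total = 2 + 1 + 4 + 2 + 18 = 27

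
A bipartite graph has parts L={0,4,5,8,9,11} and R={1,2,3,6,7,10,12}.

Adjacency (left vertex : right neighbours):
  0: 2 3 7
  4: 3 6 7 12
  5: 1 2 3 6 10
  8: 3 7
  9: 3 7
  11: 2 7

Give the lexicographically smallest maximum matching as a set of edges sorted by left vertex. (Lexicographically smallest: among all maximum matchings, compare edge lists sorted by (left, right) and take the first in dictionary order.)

Lex-smallest maximum matching: {(0,2), (4,6), (5,1), (8,3), (9,7)}

|M| = 5 (so the lex-smallest maximum matching has 5 edges)
process left vertices in ascending order; for each, take the smallest-labelled available neighbour that still permits 5 edges overall, or leave it unmatched if none does
lex-smallest matching: {0-2, 4-6, 5-1, 8-3, 9-7}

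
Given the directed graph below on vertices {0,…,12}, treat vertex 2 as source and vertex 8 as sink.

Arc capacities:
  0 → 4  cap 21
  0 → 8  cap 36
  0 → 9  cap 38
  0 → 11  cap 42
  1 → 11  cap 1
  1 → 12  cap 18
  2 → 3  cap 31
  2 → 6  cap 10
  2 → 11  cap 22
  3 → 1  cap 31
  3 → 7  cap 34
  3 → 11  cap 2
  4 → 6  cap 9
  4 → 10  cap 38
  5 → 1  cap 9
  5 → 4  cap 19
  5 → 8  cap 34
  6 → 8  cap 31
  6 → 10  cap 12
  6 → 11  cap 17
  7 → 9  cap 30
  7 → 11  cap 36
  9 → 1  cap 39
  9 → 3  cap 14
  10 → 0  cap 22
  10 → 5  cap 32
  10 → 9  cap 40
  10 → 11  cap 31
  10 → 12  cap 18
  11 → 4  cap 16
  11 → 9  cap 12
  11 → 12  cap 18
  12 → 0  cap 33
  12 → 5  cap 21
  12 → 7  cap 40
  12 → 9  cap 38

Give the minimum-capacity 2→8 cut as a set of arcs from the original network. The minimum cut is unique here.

Min-cut arcs: {(1,12), (2,6), (11,4), (11,12)} (total capacity 62)

augment #1: 2→6→8 push 10
augment #2: 2→11→4→6→8 push 9
augment #3: 2→11→12→0→8 push 13
augment #4: 2→3→1→12→0→8 push 18
augment #5: 2→3→11→12→0→8 push 2
augment #6: 2→3→1→11→12→5→8 push 1
augment #7: 2→3→7→11→12→5→8 push 2
augment #8: 2→3→7→11→4→10→0→8 push 3
augment #9: 2→3→7→11→4→10→5→8 push 4
max flow = 62; residual-reachable set from 2 gives S-side
cut edges (S→T): {(1,12), (2,6), (11,4), (11,12)} total cap 62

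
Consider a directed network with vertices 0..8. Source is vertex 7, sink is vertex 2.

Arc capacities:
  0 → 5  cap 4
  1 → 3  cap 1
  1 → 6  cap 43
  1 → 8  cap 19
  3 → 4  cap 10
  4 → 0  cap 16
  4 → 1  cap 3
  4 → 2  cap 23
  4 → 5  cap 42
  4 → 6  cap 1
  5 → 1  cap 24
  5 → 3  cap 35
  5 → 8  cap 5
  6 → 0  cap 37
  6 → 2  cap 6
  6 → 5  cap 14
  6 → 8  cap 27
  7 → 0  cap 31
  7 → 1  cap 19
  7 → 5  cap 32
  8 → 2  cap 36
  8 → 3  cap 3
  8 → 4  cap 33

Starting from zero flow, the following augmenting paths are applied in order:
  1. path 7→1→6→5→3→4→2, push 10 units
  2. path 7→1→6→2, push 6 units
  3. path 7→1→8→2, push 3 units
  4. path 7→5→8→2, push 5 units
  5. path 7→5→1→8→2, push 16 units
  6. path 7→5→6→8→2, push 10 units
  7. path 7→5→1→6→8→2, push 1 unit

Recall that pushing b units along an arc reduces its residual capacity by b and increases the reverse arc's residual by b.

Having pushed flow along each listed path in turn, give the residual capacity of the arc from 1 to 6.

after path 1 (7→1→6→5→3→4→2, push 10): res(1,6)=33
after path 2 (7→1→6→2, push 6): res(1,6)=27
after path 3 (7→1→8→2, push 3): res(1,6)=27
after path 4 (7→5→8→2, push 5): res(1,6)=27
after path 5 (7→5→1→8→2, push 16): res(1,6)=27
after path 6 (7→5→6→8→2, push 10): res(1,6)=27
after path 7 (7→5→1→6→8→2, push 1): res(1,6)=26

Residual capacity of (1,6): 26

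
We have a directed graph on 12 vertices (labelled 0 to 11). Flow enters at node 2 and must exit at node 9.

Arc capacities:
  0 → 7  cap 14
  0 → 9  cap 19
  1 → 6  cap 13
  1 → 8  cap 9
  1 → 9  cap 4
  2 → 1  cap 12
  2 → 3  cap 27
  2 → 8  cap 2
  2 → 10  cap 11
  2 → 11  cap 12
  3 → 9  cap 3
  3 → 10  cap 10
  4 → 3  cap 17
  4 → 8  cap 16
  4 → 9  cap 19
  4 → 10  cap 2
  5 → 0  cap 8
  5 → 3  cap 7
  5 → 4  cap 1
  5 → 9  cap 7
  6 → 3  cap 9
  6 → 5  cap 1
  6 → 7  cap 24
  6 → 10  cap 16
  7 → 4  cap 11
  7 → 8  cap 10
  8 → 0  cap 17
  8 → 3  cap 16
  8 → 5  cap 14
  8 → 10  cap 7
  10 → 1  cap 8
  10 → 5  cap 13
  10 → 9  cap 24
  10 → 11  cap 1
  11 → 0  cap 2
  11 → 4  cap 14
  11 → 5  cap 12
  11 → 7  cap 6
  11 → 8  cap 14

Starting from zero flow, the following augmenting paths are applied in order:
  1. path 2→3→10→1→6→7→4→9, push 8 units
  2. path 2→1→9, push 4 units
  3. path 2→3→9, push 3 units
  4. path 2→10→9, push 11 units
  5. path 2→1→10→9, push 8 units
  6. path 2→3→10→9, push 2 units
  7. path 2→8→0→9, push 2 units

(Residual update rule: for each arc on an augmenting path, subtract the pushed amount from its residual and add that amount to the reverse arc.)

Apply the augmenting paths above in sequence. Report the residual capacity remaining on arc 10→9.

Residual capacity of (10,9): 3

after path 1 (2→3→10→1→6→7→4→9, push 8): res(10,9)=24
after path 2 (2→1→9, push 4): res(10,9)=24
after path 3 (2→3→9, push 3): res(10,9)=24
after path 4 (2→10→9, push 11): res(10,9)=13
after path 5 (2→1→10→9, push 8): res(10,9)=5
after path 6 (2→3→10→9, push 2): res(10,9)=3
after path 7 (2→8→0→9, push 2): res(10,9)=3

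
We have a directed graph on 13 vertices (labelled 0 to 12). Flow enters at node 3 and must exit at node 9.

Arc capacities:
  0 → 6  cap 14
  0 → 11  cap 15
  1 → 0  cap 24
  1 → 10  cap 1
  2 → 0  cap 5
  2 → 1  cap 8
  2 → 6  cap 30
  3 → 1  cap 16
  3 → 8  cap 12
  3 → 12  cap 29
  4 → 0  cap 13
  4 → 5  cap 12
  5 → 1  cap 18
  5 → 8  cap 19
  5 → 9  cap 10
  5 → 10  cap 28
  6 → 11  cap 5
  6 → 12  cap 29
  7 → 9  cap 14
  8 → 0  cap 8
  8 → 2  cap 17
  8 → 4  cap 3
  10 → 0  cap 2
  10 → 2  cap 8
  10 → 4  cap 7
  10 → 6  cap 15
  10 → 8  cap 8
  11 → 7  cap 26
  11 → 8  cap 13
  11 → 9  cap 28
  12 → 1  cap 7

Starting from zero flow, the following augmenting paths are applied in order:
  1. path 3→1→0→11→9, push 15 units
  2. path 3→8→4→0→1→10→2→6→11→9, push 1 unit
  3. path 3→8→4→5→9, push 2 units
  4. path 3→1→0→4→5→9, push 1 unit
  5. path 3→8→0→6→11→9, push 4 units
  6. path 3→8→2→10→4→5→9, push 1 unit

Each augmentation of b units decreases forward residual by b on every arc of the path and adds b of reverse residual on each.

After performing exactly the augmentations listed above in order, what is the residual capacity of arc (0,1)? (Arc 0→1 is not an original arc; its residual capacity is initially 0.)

after path 1 (3→1→0→11→9, push 15): res(0,1)=15
after path 2 (3→8→4→0→1→10→2→6→11→9, push 1): res(0,1)=14
after path 3 (3→8→4→5→9, push 2): res(0,1)=14
after path 4 (3→1→0→4→5→9, push 1): res(0,1)=15
after path 5 (3→8→0→6→11→9, push 4): res(0,1)=15
after path 6 (3→8→2→10→4→5→9, push 1): res(0,1)=15

Residual capacity of (0,1): 15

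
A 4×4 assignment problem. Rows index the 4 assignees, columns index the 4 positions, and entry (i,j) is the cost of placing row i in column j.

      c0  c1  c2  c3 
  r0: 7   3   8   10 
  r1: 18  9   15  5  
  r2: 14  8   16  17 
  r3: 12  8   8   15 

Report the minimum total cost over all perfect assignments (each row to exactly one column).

optimal assignment: row0→col0 (cost 7), row1→col3 (cost 5), row2→col1 (cost 8), row3→col2 (cost 8)
total = 7 + 5 + 8 + 8 = 28

Minimum assignment cost: 28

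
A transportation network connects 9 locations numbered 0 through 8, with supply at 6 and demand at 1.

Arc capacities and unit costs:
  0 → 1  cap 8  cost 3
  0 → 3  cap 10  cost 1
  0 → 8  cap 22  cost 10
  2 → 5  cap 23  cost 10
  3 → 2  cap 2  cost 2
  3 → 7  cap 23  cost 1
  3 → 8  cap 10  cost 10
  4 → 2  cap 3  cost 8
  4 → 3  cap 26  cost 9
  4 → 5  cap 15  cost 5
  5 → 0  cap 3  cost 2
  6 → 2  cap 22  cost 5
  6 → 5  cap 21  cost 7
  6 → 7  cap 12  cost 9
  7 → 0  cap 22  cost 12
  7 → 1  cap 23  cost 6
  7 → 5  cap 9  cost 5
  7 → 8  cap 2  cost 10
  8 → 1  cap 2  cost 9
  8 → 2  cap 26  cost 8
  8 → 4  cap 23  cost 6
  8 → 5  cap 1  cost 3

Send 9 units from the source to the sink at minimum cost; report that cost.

Minimum cost for 9 units: 126

shortest-cost path #1: 6→5→0→1 push 3 @ unit cost 12 (adds 36)
shortest-cost path #2: 6→7→1 push 6 @ unit cost 15 (adds 90)
total cost = 126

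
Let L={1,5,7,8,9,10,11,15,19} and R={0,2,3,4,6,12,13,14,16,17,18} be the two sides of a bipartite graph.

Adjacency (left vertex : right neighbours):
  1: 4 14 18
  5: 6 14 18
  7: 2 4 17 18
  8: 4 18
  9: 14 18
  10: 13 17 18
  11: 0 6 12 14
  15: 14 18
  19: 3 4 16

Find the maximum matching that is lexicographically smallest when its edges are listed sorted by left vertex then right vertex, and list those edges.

|M| = 8 (so the lex-smallest maximum matching has 8 edges)
process left vertices in ascending order; for each, take the smallest-labelled available neighbour that still permits 8 edges overall, or leave it unmatched if none does
lex-smallest matching: {1-4, 5-6, 7-2, 8-18, 9-14, 10-13, 11-0, 19-3}

Lex-smallest maximum matching: {(1,4), (5,6), (7,2), (8,18), (9,14), (10,13), (11,0), (19,3)}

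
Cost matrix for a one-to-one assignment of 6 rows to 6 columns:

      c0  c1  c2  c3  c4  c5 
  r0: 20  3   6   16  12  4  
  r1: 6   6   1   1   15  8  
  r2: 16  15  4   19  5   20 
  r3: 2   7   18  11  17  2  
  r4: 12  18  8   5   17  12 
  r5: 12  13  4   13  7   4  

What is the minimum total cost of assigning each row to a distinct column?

Minimum assignment cost: 20

optimal assignment: row0→col1 (cost 3), row1→col2 (cost 1), row2→col4 (cost 5), row3→col0 (cost 2), row4→col3 (cost 5), row5→col5 (cost 4)
total = 3 + 1 + 5 + 2 + 5 + 4 = 20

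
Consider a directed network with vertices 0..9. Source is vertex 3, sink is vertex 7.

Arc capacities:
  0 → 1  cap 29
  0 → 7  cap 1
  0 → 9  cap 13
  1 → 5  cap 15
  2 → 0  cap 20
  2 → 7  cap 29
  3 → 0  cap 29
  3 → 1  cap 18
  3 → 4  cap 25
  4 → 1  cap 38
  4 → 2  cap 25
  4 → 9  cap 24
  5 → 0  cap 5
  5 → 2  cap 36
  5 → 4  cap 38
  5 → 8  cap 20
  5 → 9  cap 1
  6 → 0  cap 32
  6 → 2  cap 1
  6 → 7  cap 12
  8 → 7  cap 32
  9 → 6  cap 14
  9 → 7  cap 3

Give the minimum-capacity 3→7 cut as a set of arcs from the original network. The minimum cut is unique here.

augment #1: 3→0→7 push 1
augment #2: 3→0→9→7 push 3
augment #3: 3→4→2→7 push 25
augment #4: 3→0→9→6→7 push 10
augment #5: 3→1→5→2→7 push 4
augment #6: 3→1→5→8→7 push 11
max flow = 54; residual-reachable set from 3 gives S-side
cut edges (S→T): {(0,7), (0,9), (1,5), (3,4)} total cap 54

Min-cut arcs: {(0,7), (0,9), (1,5), (3,4)} (total capacity 54)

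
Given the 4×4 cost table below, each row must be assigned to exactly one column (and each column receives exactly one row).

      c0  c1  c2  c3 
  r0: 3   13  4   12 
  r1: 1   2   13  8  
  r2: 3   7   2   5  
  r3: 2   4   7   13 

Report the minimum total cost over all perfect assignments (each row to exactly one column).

optimal assignment: row0→col2 (cost 4), row1→col1 (cost 2), row2→col3 (cost 5), row3→col0 (cost 2)
total = 4 + 2 + 5 + 2 = 13

Minimum assignment cost: 13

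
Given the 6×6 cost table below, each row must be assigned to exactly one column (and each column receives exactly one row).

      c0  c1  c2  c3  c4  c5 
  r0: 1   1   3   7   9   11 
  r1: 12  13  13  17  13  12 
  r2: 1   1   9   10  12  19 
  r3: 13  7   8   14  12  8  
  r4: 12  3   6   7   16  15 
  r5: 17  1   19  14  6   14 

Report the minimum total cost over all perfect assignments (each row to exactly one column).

Minimum assignment cost: 33

optimal assignment: row0→col2 (cost 3), row1→col4 (cost 13), row2→col0 (cost 1), row3→col5 (cost 8), row4→col3 (cost 7), row5→col1 (cost 1)
total = 3 + 13 + 1 + 8 + 7 + 1 = 33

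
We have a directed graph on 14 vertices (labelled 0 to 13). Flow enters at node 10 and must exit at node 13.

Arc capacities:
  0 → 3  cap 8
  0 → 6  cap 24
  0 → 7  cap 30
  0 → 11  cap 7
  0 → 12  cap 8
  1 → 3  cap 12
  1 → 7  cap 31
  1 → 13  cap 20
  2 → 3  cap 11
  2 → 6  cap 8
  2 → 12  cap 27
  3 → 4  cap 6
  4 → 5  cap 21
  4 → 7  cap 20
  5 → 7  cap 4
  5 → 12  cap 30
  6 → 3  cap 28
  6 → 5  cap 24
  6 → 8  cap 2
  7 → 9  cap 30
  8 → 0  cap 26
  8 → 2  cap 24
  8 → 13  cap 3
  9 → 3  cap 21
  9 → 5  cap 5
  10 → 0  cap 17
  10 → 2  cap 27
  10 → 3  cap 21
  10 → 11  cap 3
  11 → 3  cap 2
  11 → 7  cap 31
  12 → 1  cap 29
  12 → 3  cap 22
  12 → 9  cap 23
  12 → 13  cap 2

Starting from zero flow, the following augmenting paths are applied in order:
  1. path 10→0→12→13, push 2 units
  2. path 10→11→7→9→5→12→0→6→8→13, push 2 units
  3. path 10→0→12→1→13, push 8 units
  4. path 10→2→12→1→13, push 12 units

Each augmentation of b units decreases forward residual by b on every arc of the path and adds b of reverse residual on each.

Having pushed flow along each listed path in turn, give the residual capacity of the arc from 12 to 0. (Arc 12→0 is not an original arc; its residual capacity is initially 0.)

Residual capacity of (12,0): 8

after path 1 (10→0→12→13, push 2): res(12,0)=2
after path 2 (10→11→7→9→5→12→0→6→8→13, push 2): res(12,0)=0
after path 3 (10→0→12→1→13, push 8): res(12,0)=8
after path 4 (10→2→12→1→13, push 12): res(12,0)=8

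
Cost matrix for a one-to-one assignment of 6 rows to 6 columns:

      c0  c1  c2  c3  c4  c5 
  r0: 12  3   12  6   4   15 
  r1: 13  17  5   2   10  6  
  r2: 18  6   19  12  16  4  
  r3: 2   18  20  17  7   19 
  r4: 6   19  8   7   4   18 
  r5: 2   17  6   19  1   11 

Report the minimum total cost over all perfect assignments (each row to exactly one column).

optimal assignment: row0→col1 (cost 3), row1→col3 (cost 2), row2→col5 (cost 4), row3→col0 (cost 2), row4→col2 (cost 8), row5→col4 (cost 1)
total = 3 + 2 + 4 + 2 + 8 + 1 = 20

Minimum assignment cost: 20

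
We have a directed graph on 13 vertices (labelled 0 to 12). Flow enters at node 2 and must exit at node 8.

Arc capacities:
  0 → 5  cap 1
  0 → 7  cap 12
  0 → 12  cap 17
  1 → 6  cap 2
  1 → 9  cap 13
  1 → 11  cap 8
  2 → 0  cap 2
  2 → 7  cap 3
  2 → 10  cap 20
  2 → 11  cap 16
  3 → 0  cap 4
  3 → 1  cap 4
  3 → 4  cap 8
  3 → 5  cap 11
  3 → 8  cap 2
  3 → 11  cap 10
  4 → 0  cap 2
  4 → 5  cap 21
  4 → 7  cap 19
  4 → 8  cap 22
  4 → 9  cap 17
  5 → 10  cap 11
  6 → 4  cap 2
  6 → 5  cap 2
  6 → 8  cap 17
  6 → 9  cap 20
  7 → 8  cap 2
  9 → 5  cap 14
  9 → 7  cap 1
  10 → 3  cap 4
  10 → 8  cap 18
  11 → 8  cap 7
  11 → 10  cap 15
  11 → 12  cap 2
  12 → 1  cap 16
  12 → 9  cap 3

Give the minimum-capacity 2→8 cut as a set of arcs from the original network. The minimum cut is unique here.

augment #1: 2→7→8 push 2
augment #2: 2→10→8 push 18
augment #3: 2→11→8 push 7
augment #4: 2→10→3→8 push 2
augment #5: 2→0→12→1→6→8 push 2
augment #6: 2→11→10→3→4→8 push 2
max flow = 33; residual-reachable set from 2 gives S-side
cut edges (S→T): {(1,6), (7,8), (10,3), (10,8), (11,8)} total cap 33

Min-cut arcs: {(1,6), (7,8), (10,3), (10,8), (11,8)} (total capacity 33)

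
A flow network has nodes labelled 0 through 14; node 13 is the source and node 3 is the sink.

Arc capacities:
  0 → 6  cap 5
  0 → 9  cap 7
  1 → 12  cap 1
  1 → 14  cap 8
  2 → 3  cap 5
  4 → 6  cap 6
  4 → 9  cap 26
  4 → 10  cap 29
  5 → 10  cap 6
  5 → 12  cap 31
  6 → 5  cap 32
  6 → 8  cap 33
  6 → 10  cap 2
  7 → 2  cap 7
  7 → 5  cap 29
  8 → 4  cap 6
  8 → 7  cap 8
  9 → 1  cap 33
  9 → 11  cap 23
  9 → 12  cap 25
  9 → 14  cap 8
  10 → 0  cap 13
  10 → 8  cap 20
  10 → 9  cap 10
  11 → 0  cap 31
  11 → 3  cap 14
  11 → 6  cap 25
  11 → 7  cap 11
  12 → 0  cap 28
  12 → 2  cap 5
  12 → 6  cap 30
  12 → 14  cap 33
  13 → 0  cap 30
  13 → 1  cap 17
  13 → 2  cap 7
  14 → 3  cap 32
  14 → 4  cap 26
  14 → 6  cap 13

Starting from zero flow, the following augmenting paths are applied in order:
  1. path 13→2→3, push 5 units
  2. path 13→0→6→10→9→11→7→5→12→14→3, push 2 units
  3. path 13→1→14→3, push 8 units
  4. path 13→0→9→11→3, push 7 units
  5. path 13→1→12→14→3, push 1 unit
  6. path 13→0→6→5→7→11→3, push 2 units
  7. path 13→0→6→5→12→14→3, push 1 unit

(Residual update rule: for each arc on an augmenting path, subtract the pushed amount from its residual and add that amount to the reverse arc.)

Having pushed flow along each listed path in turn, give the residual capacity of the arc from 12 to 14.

after path 1 (13→2→3, push 5): res(12,14)=33
after path 2 (13→0→6→10→9→11→7→5→12→14→3, push 2): res(12,14)=31
after path 3 (13→1→14→3, push 8): res(12,14)=31
after path 4 (13→0→9→11→3, push 7): res(12,14)=31
after path 5 (13→1→12→14→3, push 1): res(12,14)=30
after path 6 (13→0→6→5→7→11→3, push 2): res(12,14)=30
after path 7 (13→0→6→5→12→14→3, push 1): res(12,14)=29

Residual capacity of (12,14): 29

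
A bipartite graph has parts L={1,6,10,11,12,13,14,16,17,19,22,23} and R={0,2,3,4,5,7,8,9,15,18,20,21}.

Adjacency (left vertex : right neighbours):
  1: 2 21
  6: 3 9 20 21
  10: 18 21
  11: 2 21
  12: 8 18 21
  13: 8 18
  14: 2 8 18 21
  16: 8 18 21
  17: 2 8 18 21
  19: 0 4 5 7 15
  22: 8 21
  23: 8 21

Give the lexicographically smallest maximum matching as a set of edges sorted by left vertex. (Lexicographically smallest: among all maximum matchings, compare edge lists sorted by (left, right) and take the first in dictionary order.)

|M| = 6 (so the lex-smallest maximum matching has 6 edges)
process left vertices in ascending order; for each, take the smallest-labelled available neighbour that still permits 6 edges overall, or leave it unmatched if none does
lex-smallest matching: {1-2, 6-3, 10-18, 11-21, 12-8, 19-0}

Lex-smallest maximum matching: {(1,2), (6,3), (10,18), (11,21), (12,8), (19,0)}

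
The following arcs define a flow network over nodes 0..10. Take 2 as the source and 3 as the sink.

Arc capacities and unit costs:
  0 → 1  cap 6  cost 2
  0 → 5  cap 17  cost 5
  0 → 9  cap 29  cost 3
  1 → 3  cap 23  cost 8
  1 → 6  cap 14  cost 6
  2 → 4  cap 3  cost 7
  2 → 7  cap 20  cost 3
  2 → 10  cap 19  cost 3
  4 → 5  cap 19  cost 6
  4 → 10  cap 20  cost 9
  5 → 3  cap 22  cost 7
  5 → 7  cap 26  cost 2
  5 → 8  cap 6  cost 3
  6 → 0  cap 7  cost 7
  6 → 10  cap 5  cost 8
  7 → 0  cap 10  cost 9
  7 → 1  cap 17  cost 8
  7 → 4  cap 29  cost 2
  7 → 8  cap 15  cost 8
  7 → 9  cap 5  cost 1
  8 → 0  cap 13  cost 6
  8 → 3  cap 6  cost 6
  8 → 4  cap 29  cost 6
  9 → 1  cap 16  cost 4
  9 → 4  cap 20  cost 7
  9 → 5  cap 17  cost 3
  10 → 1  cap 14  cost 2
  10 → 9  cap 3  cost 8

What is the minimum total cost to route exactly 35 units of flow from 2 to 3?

Minimum cost for 35 units: 536

shortest-cost path #1: 2→10→1→3 push 14 @ unit cost 13 (adds 182)
shortest-cost path #2: 2→7→9→5→3 push 5 @ unit cost 14 (adds 70)
shortest-cost path #3: 2→7→8→3 push 6 @ unit cost 17 (adds 102)
shortest-cost path #4: 2→7→4→5→3 push 9 @ unit cost 18 (adds 162)
shortest-cost path #5: 2→4→5→3 push 1 @ unit cost 20 (adds 20)
total cost = 536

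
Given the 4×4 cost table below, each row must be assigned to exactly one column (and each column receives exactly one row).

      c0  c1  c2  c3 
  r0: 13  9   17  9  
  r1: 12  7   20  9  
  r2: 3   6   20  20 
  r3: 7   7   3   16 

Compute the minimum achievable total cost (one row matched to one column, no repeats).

optimal assignment: row0→col3 (cost 9), row1→col1 (cost 7), row2→col0 (cost 3), row3→col2 (cost 3)
total = 9 + 7 + 3 + 3 = 22

Minimum assignment cost: 22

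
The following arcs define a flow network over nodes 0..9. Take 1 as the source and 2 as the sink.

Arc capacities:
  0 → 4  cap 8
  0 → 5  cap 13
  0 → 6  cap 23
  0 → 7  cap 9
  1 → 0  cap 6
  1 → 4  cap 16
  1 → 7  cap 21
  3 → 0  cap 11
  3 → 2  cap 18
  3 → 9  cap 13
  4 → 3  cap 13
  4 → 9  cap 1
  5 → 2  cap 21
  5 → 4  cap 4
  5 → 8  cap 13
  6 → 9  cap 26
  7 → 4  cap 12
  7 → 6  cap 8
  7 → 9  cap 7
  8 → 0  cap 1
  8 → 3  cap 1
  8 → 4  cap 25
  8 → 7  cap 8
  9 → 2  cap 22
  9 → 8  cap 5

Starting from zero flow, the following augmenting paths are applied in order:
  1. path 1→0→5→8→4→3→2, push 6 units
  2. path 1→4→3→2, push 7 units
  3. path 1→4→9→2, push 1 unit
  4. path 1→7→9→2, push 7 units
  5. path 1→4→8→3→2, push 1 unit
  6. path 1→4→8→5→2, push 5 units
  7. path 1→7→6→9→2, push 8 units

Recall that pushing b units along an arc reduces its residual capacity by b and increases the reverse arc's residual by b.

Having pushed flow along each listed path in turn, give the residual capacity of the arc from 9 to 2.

after path 1 (1→0→5→8→4→3→2, push 6): res(9,2)=22
after path 2 (1→4→3→2, push 7): res(9,2)=22
after path 3 (1→4→9→2, push 1): res(9,2)=21
after path 4 (1→7→9→2, push 7): res(9,2)=14
after path 5 (1→4→8→3→2, push 1): res(9,2)=14
after path 6 (1→4→8→5→2, push 5): res(9,2)=14
after path 7 (1→7→6→9→2, push 8): res(9,2)=6

Residual capacity of (9,2): 6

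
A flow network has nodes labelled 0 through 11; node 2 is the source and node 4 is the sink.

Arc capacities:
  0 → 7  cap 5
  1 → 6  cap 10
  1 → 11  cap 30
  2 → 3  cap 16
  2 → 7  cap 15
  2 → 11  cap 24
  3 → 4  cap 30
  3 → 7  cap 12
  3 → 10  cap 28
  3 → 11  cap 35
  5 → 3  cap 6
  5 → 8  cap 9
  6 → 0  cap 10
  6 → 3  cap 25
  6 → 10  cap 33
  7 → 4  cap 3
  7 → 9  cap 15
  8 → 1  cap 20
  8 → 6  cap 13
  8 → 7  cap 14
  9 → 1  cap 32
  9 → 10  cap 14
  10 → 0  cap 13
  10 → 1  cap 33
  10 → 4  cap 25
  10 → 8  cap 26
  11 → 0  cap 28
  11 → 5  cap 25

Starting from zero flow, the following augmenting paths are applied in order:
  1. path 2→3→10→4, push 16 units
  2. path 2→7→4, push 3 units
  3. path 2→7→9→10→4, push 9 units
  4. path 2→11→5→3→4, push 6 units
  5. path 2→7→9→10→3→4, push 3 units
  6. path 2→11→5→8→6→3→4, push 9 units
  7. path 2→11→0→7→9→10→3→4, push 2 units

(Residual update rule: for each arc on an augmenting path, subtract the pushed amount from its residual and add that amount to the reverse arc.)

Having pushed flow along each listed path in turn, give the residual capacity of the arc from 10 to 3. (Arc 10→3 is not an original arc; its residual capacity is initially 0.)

after path 1 (2→3→10→4, push 16): res(10,3)=16
after path 2 (2→7→4, push 3): res(10,3)=16
after path 3 (2→7→9→10→4, push 9): res(10,3)=16
after path 4 (2→11→5→3→4, push 6): res(10,3)=16
after path 5 (2→7→9→10→3→4, push 3): res(10,3)=13
after path 6 (2→11→5→8→6→3→4, push 9): res(10,3)=13
after path 7 (2→11→0→7→9→10→3→4, push 2): res(10,3)=11

Residual capacity of (10,3): 11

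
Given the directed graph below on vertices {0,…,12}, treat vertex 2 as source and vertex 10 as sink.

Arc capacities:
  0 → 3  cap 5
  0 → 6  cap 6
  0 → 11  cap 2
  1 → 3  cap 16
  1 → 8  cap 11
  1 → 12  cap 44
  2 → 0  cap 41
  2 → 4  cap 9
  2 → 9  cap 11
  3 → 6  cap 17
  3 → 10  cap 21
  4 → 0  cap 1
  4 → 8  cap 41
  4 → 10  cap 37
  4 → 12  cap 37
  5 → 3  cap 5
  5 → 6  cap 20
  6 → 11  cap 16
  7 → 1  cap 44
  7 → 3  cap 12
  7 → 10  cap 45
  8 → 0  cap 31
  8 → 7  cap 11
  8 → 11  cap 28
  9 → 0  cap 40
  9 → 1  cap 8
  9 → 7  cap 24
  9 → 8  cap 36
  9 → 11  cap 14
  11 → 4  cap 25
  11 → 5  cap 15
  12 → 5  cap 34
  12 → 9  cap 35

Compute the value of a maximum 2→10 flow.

Maximum flow value: 33

augment #1: 2→4→10 bottleneck 9, total now 9
augment #2: 2→0→3→10 bottleneck 5, total now 14
augment #3: 2→9→7→10 bottleneck 11, total now 25
augment #4: 2→0→11→4→10 bottleneck 2, total now 27
augment #5: 2→0→6→11→4→10 bottleneck 6, total now 33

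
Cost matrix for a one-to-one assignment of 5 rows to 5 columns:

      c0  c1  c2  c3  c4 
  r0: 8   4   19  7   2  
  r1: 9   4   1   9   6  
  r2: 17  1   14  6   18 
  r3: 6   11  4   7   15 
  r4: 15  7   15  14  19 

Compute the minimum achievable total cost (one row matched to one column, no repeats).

optimal assignment: row0→col4 (cost 2), row1→col2 (cost 1), row2→col3 (cost 6), row3→col0 (cost 6), row4→col1 (cost 7)
total = 2 + 1 + 6 + 6 + 7 = 22

Minimum assignment cost: 22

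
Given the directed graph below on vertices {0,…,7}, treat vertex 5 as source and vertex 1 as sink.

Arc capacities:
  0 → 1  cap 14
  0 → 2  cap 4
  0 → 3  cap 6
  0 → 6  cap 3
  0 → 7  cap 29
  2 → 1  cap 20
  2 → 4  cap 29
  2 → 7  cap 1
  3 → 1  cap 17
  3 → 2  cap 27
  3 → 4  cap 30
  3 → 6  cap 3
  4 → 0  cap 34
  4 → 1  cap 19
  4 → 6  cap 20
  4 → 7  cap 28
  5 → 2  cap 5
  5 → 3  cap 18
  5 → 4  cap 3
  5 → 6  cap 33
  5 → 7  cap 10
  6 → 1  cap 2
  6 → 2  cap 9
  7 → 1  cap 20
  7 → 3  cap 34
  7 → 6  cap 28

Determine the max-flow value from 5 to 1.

augment #1: 5→2→1 bottleneck 5, total now 5
augment #2: 5→3→1 bottleneck 17, total now 22
augment #3: 5→4→1 bottleneck 3, total now 25
augment #4: 5→6→1 bottleneck 2, total now 27
augment #5: 5→7→1 bottleneck 10, total now 37
augment #6: 5→3→2→1 bottleneck 1, total now 38
augment #7: 5→6→2→1 bottleneck 9, total now 47

Maximum flow value: 47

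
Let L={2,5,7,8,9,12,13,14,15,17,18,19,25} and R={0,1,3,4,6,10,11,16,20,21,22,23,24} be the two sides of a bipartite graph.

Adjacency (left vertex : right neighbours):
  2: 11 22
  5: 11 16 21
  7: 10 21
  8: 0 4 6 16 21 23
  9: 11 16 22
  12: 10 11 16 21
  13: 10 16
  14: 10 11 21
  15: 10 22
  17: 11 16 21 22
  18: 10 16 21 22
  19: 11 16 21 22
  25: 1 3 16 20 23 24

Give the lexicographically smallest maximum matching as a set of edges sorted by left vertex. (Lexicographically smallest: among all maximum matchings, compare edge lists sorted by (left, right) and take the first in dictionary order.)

|M| = 7 (so the lex-smallest maximum matching has 7 edges)
process left vertices in ascending order; for each, take the smallest-labelled available neighbour that still permits 7 edges overall, or leave it unmatched if none does
lex-smallest matching: {2-11, 5-16, 7-10, 8-0, 9-22, 12-21, 25-1}

Lex-smallest maximum matching: {(2,11), (5,16), (7,10), (8,0), (9,22), (12,21), (25,1)}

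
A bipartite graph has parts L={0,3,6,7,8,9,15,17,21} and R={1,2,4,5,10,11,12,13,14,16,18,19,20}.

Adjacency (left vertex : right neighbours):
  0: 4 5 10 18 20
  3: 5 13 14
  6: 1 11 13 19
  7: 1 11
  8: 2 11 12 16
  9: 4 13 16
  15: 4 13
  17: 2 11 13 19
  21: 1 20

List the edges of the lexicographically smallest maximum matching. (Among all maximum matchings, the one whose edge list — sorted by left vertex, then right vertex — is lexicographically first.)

Lex-smallest maximum matching: {(0,4), (3,5), (6,1), (7,11), (8,2), (9,16), (15,13), (17,19), (21,20)}

|M| = 9 (so the lex-smallest maximum matching has 9 edges)
process left vertices in ascending order; for each, take the smallest-labelled available neighbour that still permits 9 edges overall, or leave it unmatched if none does
lex-smallest matching: {0-4, 3-5, 6-1, 7-11, 8-2, 9-16, 15-13, 17-19, 21-20}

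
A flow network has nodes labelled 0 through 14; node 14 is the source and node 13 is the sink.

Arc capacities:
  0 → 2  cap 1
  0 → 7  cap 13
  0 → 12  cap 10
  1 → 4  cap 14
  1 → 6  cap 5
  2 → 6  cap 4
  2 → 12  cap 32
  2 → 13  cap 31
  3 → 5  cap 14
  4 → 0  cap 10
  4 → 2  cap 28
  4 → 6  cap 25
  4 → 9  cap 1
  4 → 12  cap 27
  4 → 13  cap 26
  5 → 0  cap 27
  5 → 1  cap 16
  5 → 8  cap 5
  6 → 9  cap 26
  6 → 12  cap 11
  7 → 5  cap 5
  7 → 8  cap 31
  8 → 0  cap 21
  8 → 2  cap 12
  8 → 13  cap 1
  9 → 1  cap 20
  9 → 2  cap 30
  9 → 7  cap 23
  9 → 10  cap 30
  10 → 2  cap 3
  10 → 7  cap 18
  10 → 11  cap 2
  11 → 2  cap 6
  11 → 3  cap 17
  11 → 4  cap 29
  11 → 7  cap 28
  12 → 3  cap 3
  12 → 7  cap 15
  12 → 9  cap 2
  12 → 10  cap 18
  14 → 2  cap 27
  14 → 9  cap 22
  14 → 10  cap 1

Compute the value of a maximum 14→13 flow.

Maximum flow value: 48

augment #1: 14→2→13 bottleneck 27, total now 27
augment #2: 14→9→2→13 bottleneck 4, total now 31
augment #3: 14→9→1→4→13 bottleneck 14, total now 45
augment #4: 14→9→7→8→13 bottleneck 1, total now 46
augment #5: 14→10→11→4→13 bottleneck 1, total now 47
augment #6: 14→9→10→11→4→13 bottleneck 1, total now 48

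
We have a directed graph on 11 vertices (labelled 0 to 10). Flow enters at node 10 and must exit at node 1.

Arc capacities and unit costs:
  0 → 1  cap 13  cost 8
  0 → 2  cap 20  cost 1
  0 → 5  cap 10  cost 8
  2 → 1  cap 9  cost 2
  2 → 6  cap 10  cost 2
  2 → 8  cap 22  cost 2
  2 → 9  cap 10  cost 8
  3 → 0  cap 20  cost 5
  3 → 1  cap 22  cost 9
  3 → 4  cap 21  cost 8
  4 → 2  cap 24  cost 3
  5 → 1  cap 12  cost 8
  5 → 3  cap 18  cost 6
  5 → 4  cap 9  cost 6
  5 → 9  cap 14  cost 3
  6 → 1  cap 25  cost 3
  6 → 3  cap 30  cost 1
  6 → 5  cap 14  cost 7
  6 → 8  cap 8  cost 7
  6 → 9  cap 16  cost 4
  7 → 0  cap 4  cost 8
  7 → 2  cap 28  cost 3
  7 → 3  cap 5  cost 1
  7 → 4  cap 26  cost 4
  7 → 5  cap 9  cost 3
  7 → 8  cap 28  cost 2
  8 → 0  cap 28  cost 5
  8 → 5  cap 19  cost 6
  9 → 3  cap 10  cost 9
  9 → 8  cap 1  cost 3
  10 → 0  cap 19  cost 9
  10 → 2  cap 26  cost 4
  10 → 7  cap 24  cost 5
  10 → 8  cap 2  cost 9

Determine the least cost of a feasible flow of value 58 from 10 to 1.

shortest-cost path #1: 10→2→1 push 9 @ unit cost 6 (adds 54)
shortest-cost path #2: 10→2→6→1 push 10 @ unit cost 9 (adds 90)
shortest-cost path #3: 10→7→3→1 push 5 @ unit cost 15 (adds 75)
shortest-cost path #4: 10→7→5→1 push 9 @ unit cost 16 (adds 144)
shortest-cost path #5: 10→0→1 push 13 @ unit cost 17 (adds 221)
shortest-cost path #6: 10→2→8→5→1 push 3 @ unit cost 20 (adds 60)
shortest-cost path #7: 10→2→8→5→3→1 push 4 @ unit cost 27 (adds 108)
shortest-cost path #8: 10→7→8→5→3→1 push 5 @ unit cost 28 (adds 140)
total cost = 892

Minimum cost for 58 units: 892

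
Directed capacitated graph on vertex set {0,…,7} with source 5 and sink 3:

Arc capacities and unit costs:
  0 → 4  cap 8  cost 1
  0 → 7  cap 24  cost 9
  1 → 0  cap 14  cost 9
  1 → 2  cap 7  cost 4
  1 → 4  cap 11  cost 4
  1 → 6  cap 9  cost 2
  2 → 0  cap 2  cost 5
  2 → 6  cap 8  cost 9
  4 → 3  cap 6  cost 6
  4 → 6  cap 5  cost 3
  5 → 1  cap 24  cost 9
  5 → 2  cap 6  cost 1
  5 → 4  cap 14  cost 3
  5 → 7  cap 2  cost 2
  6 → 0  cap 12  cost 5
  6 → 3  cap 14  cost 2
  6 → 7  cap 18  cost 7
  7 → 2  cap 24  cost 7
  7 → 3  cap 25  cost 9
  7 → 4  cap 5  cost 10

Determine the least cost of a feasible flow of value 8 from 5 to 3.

Minimum cost for 8 units: 67

shortest-cost path #1: 5→4→6→3 push 5 @ unit cost 8 (adds 40)
shortest-cost path #2: 5→4→3 push 3 @ unit cost 9 (adds 27)
total cost = 67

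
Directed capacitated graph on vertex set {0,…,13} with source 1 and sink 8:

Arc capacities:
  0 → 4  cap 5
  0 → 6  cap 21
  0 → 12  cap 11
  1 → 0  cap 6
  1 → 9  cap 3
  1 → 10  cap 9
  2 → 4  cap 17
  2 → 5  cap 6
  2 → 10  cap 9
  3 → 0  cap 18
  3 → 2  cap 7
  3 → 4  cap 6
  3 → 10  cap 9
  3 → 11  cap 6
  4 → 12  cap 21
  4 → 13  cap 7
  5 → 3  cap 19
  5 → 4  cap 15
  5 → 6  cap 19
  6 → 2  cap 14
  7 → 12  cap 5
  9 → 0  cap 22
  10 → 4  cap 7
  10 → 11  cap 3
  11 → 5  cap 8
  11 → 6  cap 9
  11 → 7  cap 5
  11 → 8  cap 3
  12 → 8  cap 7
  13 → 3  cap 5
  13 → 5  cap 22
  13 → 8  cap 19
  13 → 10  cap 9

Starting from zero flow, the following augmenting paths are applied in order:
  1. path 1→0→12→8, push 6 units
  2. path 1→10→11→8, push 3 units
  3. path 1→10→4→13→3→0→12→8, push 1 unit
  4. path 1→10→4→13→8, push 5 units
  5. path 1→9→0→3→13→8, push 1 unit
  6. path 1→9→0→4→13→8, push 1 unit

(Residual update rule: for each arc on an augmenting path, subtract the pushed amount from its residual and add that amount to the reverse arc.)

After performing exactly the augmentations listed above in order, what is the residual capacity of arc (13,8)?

after path 1 (1→0→12→8, push 6): res(13,8)=19
after path 2 (1→10→11→8, push 3): res(13,8)=19
after path 3 (1→10→4→13→3→0→12→8, push 1): res(13,8)=19
after path 4 (1→10→4→13→8, push 5): res(13,8)=14
after path 5 (1→9→0→3→13→8, push 1): res(13,8)=13
after path 6 (1→9→0→4→13→8, push 1): res(13,8)=12

Residual capacity of (13,8): 12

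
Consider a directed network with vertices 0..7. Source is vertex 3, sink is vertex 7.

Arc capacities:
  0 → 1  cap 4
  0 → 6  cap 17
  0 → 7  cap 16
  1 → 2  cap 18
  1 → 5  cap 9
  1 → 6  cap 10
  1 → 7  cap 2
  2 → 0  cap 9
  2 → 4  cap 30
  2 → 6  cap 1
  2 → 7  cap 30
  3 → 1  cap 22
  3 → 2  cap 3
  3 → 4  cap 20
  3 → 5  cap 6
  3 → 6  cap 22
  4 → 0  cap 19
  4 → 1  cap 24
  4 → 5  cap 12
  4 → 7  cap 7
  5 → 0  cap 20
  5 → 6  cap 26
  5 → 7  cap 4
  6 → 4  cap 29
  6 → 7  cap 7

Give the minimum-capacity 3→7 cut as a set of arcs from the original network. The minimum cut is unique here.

augment #1: 3→1→7 push 2
augment #2: 3→2→7 push 3
augment #3: 3→4→7 push 7
augment #4: 3→5→7 push 4
augment #5: 3→6→7 push 7
augment #6: 3→1→2→7 push 18
augment #7: 3→4→0→7 push 13
augment #8: 3→5→0→7 push 2
augment #9: 3→1→5→0→7 push 1
max flow = 57; residual-reachable set from 3 gives S-side
cut edges (S→T): {(0,7), (1,2), (1,7), (3,2), (4,7), (5,7), (6,7)} total cap 57

Min-cut arcs: {(0,7), (1,2), (1,7), (3,2), (4,7), (5,7), (6,7)} (total capacity 57)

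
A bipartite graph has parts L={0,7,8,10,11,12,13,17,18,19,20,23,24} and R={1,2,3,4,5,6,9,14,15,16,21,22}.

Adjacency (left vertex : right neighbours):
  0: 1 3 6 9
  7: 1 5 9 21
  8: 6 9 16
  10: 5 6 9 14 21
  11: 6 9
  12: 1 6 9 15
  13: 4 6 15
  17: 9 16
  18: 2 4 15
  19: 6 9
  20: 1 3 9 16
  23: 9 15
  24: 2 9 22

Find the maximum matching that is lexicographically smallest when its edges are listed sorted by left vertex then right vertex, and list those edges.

|M| = 11 (so the lex-smallest maximum matching has 11 edges)
process left vertices in ascending order; for each, take the smallest-labelled available neighbour that still permits 11 edges overall, or leave it unmatched if none does
lex-smallest matching: {0-1, 7-5, 8-6, 10-14, 11-9, 12-15, 13-4, 17-16, 18-2, 20-3, 24-22}

Lex-smallest maximum matching: {(0,1), (7,5), (8,6), (10,14), (11,9), (12,15), (13,4), (17,16), (18,2), (20,3), (24,22)}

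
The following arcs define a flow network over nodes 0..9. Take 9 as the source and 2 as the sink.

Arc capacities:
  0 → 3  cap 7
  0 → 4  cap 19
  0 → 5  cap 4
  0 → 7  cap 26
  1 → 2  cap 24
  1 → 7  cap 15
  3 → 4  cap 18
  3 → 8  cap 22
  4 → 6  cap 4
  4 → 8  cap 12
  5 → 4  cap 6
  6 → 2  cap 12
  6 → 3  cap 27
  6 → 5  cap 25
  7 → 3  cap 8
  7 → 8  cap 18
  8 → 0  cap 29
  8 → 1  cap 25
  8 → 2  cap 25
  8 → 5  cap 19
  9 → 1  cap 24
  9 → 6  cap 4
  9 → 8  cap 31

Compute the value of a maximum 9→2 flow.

Maximum flow value: 57

augment #1: 9→1→2 bottleneck 24, total now 24
augment #2: 9→6→2 bottleneck 4, total now 28
augment #3: 9→8→2 bottleneck 25, total now 53
augment #4: 9→8→0→4→6→2 bottleneck 4, total now 57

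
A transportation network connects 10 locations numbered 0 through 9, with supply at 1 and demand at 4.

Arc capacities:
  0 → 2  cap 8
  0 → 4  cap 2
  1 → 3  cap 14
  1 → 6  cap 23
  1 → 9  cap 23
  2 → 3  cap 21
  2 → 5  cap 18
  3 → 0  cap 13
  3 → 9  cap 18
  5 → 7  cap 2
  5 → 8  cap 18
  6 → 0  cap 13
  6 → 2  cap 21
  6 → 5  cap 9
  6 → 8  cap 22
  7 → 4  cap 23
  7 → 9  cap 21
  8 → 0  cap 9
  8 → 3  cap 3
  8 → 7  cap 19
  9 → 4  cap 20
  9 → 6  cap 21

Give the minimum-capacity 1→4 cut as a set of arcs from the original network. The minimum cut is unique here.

augment #1: 1→9→4 push 20
augment #2: 1→3→0→4 push 2
augment #3: 1→6→5→7→4 push 2
augment #4: 1→6→8→7→4 push 19
max flow = 43; residual-reachable set from 1 gives S-side
cut edges (S→T): {(0,4), (5,7), (8,7), (9,4)} total cap 43

Min-cut arcs: {(0,4), (5,7), (8,7), (9,4)} (total capacity 43)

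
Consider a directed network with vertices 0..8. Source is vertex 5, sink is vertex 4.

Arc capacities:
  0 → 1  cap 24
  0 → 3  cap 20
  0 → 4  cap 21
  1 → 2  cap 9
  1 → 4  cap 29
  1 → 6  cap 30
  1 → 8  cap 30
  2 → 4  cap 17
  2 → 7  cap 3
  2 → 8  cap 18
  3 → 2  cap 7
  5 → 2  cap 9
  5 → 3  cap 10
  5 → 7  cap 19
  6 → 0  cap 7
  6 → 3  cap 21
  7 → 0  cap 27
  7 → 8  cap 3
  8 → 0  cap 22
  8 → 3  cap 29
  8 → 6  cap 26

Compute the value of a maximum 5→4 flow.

augment #1: 5→2→4 bottleneck 9, total now 9
augment #2: 5→3→2→4 bottleneck 7, total now 16
augment #3: 5→7→0→4 bottleneck 19, total now 35

Maximum flow value: 35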